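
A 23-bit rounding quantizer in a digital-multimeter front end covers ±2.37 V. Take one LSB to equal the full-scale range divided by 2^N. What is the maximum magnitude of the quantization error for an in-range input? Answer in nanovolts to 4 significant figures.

The full-scale span is 2.37 − (-2.37) = 4.74 V.
LSB = 4.74 V / 2^23 = 0.565052 µV.
|e|_max = LSB/2 = 282.5 nV.

282.5 nV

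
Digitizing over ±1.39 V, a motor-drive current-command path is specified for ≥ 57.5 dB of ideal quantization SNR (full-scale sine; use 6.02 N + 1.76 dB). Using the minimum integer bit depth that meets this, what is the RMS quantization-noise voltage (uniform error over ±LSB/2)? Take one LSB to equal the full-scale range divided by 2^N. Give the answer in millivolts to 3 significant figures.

0.784 mV

The full-scale span is 1.39 − (-1.39) = 2.78 V.
6.02 N + 1.76 ≥ 57.5 gives N ≥ 9.259, so the minimum integer is 10.
Step size = 2.78/1024 V = 2.7148 mV.
RMS noise = LSB/√12 = 0.784 mV.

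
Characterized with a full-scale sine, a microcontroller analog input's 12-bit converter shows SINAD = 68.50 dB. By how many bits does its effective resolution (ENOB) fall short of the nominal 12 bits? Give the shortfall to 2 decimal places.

0.91 bits

Effective bits = (68.50 − 1.76)/6.02 = 11.0864.
12 − 11.0864 = 0.91 bits below nominal.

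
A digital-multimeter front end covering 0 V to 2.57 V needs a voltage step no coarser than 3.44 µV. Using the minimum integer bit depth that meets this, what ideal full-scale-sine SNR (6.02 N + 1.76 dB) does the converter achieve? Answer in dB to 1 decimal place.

V_FS = 2.57 V.
Need 2^N ≥ 2.57 V / 3.44 µV = 747100 → N_min = 20.
Ideal SNR at N = 20: 6.02·20 + 1.76 = 122.2 dB.

122.2 dB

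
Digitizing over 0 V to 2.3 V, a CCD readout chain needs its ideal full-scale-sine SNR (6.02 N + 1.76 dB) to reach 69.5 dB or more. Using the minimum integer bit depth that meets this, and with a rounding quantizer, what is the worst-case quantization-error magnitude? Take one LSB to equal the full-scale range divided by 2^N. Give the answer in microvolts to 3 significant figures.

V_FS = 2.3 V.
N ≥ (69.5 − 1.76)/6.02 = 11.252 → N_min = 12.
LSB = 2.3 V / 2^12 = 0.56152 mV.
|e|_max = LSB/2 = 281 µV.

281 µV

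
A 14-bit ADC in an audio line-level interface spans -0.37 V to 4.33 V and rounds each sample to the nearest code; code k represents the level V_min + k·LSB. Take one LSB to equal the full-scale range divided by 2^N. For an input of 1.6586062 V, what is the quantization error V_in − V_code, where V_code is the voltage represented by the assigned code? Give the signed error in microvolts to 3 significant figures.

−105 µV

Range = 4.33 − (-0.37) = 4.7 V. LSB = 4.7 V / 2^14 ≈ 286.9 µV.
Position in LSBs: (1.6586062 − (-0.37)) × 16384/4.7 = 7071.6349; rounding gives k = 7072.
Reconstructed level: -0.37 + 7072 × 4.7/16384 V = 1.6587109375 V.
e = 1.6586062 − (1.6587109375) = −105 µV.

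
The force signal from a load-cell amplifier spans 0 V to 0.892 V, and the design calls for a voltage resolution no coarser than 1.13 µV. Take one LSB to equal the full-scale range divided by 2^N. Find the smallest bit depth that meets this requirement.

Full-scale range = 0.892 V.
Need 2^N ≥ 0.892 V / 1.13 µV = 789400 → N_min = 20.

20 bits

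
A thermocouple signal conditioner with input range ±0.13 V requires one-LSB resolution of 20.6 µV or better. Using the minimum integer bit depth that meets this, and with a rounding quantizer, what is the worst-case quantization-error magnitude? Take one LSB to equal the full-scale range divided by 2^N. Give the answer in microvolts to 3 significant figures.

Full-scale range = 0.13 V − (-0.13 V) = 0.26 V.
Levels needed ≥ 0.26/20.6 µV = 12620. 2^14 = 16384 suffices, so N_min = 14.
LSB = 0.26 V / 2^14 = 15.869 µV.
Max error for round-to-nearest is LSB/2 = 7.93 µV.

7.93 µV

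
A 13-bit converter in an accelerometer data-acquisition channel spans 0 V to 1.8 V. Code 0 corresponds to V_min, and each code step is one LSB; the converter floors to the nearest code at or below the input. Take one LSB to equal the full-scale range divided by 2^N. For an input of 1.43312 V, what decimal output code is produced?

Span = 1.8 V. LSB = 1.8 V / 2^13 ≈ 219.7 µV.
(V_in − V_min) × 2^13/range = (1.43312 − (0)) × 8192/1.8 = 6522.288.
Floor → code = 6522.

6522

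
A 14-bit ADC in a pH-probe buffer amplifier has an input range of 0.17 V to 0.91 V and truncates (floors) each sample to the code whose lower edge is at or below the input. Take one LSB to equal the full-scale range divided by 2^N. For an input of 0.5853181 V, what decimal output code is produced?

9195

Full-scale range = 0.91 V − (0.17 V) = 0.74 V. LSB = 0.74 V / 2^14 ≈ 45.17 µV.
V_in − V_min = 0.5853181 − (0.17) = 0.4153181 V.
Divide by LSB: 0.4153181 × 16384/0.74 = 9195.3672.
Truncating gives code 9195.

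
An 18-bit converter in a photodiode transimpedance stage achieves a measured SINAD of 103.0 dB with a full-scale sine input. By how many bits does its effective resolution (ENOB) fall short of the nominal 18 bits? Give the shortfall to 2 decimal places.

N_eff = (103.0 − 1.76)/6.02 = 16.8173 bits.
18 − 16.8173 = 1.18 bits below nominal.

1.18 bits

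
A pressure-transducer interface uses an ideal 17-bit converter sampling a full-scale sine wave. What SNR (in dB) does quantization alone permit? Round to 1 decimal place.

104.1 dB

Ideal quantization SNR: 6.02 × 17 + 1.76 dB = 104.1 dB.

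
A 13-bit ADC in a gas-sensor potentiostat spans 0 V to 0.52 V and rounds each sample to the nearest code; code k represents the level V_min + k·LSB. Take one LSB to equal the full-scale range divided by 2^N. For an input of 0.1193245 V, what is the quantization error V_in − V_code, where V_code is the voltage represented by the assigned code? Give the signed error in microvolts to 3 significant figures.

Span = 0.52 V. LSB = 0.52 V / 2^13 ≈ 63.48 µV.
(V_in − V_min)/LSB = (0.1193245 − (0)) × 8192/0.52 = 1879.8198 → nearest code k = 1880.
V_code = 0 + (1880/8192) × 0.52 = 0.1193359375 V.
V_in − V_code = 0.1193245 − (0.1193359375) = −11.4 µV.

−11.4 µV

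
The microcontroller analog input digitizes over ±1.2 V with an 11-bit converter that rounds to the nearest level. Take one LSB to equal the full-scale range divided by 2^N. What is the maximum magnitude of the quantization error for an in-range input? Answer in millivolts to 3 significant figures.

Span: 1.2 V − (-1.2 V) = 2.4 V.
Step size = 2.4/2048 V = 1.1719 mV.
|e|_max = LSB/2 = 0.586 mV.

0.586 mV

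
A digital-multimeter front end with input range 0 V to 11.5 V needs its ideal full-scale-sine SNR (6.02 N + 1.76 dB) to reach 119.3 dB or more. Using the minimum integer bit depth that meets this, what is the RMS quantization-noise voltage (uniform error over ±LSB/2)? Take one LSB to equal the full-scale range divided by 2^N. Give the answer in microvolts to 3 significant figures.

Range is 11.5 V.
Solving 6.02 N ≥ 119.3 − 1.76: N ≥ 19.525. Round up → N = 20.
One LSB is 11.5 V / 1048576 = 10.967 µV.
σ_q = LSB/√12 = 10.967 µV/3.4641 = 3.17 µV.

3.17 µV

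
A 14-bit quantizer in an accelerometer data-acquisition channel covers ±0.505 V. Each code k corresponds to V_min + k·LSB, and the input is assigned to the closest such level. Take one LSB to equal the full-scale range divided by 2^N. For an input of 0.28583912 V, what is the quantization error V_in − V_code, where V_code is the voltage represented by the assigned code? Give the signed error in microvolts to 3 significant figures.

Range = 0.505 − (-0.505) = 1.01 V. LSB = 1.01 V / 2^14 ≈ 61.65 µV.
Position in LSBs: (0.28583912 − (-0.505)) × 16384/1.01 = 12828.8199; rounding gives k = 12829.
V_code = -0.505 + (12829/16384) × 1.01 = 0.28585021973 V.
Error = V_in − V_code = 0.28583912 − (0.28585021973) = −11.1 µV.

−11.1 µV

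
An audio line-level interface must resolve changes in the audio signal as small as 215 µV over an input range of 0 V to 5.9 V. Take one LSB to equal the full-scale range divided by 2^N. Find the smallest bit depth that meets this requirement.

Range is 5.9 V.
Required number of levels: 5.9/215 µV = 27442; smallest N with 2^N ≥ that is 15.

15 bits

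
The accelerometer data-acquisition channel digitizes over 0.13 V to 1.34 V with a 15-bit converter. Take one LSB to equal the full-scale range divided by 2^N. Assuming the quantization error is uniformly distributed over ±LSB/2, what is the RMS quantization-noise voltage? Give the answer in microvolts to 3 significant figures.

The full-scale span is 1.34 − (0.13) = 1.21 V.
LSB = 1.21 V ÷ 2^15 = 1.21/32768 V = 36.926 µV.
V_rms = LSB/√12 = 36.926 µV / √12 = 10.7 µV.

10.7 µV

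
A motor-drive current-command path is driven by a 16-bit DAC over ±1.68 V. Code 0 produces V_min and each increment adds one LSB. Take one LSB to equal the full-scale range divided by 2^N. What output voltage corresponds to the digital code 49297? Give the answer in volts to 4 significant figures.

0.8474 V

Range = 1.68 − (-1.68) = 3.36 V. LSB = 3.36 V / 2^16.
V_out = -1.68 + 49297 × (3.36/65536) V
      = -1.68 + 2.52743 = 0.847434 V.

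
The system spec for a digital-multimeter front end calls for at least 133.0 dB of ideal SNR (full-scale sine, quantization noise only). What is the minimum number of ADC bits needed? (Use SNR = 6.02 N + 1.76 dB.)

22 bits

N ≥ (133.0 − 1.76)/6.02 = 21.801 → N_min = 22.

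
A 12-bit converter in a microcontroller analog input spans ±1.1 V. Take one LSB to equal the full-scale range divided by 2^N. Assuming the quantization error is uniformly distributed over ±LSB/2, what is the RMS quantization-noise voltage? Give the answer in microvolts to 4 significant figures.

155.1 µV

Range = 1.1 − (-1.1) = 2.2 V.
LSB = 2.2 V ÷ 2^12 = 2.2/4096 V = 0.537109 mV.
V_rms = LSB/√12 = 0.537109 mV / √12 = 155.1 µV.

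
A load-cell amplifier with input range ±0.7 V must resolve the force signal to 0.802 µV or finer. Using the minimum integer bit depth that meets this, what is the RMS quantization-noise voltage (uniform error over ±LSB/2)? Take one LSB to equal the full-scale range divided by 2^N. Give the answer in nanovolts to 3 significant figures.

The full-scale span is 0.7 − (-0.7) = 1.4 V.
Levels needed ≥ 1.4/0.802 µV = 1.746e6. 2^21 = 2097152 suffices, so N_min = 21.
One LSB is 1.4 V / 2097152 = 0.66757 µV.
σ_q = LSB/√12 = 0.66757 µV/3.4641 = 193 nV.

193 nV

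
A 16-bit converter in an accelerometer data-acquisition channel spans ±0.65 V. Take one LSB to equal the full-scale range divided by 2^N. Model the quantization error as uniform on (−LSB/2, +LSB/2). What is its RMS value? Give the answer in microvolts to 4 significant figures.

Range = 0.65 − (-0.65) = 1.3 V.
One LSB is 1.3 V / 65536 = 19.8364 µV.
V_rms = LSB/√12 = 19.8364 µV / √12 = 5.726 µV.

5.726 µV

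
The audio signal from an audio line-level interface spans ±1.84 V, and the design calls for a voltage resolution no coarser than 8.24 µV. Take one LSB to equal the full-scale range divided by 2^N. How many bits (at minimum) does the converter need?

The full-scale span is 1.84 − (-1.84) = 3.68 V.
Required number of levels: 3.68/8.24 µV = 446600; smallest N with 2^N ≥ that is 19.

19 bits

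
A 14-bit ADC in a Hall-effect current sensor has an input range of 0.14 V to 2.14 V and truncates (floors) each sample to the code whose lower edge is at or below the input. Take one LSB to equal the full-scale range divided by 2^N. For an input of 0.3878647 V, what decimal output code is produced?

Full-scale range = 2.14 V − (0.14 V) = 2 V. LSB = 2 V / 2^14 ≈ 122.1 µV.
code = ⌊(V_in − V_min)/LSB⌋ = ⌊(V_in − V_min) × 2^14 / range⌋
     = ⌊(0.3878647 − (0.14)) × 16384 / 2⌋ = ⌊0.2478647 × 16384/2⌋
     = ⌊2030.508⌋ = 2030.

2030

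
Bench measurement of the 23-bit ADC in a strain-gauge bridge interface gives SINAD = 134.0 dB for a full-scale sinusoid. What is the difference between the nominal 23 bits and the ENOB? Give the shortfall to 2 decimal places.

1.03 bits

ENOB = (SINAD − 1.76)/6.02 = (134.0 − 1.76)/6.02 = 21.9668 bits.
Lost resolution: 23 − 21.9668 = 1.0332 bits.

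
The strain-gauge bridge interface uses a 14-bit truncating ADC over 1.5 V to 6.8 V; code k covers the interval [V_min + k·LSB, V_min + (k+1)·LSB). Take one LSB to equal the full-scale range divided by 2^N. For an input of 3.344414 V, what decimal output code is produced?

5701

Range = 6.8 − (1.5) = 5.3 V. LSB = 5.3 V / 2^14 ≈ 323.5 µV.
V_in − V_min = 3.344414 − (1.5) = 1.844414 V.
Divide by LSB: 1.844414 × 16384/5.3 = 5701.6753.
Truncating gives code 5701.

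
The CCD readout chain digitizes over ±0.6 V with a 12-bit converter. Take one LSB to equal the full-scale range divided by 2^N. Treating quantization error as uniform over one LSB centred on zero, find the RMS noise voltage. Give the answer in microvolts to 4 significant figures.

Range = 0.6 − (-0.6) = 1.2 V.
LSB = 1.2 V / 2^12 = 292.969 µV.
σ_q = LSB/√12 = 292.969 µV/3.4641 = 84.57 µV.

84.57 µV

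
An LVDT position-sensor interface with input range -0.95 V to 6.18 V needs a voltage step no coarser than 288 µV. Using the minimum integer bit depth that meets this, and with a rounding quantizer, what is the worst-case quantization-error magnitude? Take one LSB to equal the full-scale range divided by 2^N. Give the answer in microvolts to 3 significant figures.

Full-scale range = 6.18 V − (-0.95 V) = 7.13 V.
Required number of levels: 7.13/288 µV = 24757; smallest N with 2^N ≥ that is 15.
LSB = 7.13 V / 2^15 = 217.59 µV.
|e|_max = LSB/2 = 109 µV.

109 µV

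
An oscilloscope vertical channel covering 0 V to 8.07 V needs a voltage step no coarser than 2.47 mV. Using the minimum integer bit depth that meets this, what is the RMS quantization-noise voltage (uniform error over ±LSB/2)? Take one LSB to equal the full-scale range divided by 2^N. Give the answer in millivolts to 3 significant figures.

Full-scale range = 8.07 V.
Levels needed ≥ 8.07/2.47 mV = 3267. 2^12 = 4096 suffices, so N_min = 12.
One LSB is 8.07 V / 4096 = 1.9702 mV.
V_rms = LSB/√12 = 0.569 mV.

0.569 mV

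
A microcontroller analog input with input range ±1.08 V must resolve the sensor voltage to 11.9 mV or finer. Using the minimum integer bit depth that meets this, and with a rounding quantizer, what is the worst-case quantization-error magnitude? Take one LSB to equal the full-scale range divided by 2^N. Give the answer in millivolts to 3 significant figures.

Range = 1.08 − (-1.08) = 2.16 V.
2.16 V / 11.9 mV = 181.5. Since 2^7 = 128 and 2^8 = 256, N = 8.
One LSB is 2.16 V / 256 = 8.4375 mV.
Max error for round-to-nearest is LSB/2 = 4.22 mV.

4.22 mV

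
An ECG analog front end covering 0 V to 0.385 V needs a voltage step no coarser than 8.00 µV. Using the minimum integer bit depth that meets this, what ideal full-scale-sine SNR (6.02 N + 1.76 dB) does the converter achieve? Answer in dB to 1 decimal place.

98.1 dB

Full-scale range = 0.385 V.
Levels needed ≥ 0.385/8.00 µV = 48120. 2^16 = 65536 suffices, so N_min = 16.
SNR = 6.02 × 16 + 1.76 = 98.08 dB.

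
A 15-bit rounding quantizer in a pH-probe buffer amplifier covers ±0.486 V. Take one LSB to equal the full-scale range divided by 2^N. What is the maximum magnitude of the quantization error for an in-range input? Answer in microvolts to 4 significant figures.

Full-scale range = 0.486 V − (-0.486 V) = 0.972 V.
LSB = 0.972 V / 2^15 = 29.6631 µV.
A rounding quantizer has |error| ≤ LSB/2 = 14.83 µV.

14.83 µV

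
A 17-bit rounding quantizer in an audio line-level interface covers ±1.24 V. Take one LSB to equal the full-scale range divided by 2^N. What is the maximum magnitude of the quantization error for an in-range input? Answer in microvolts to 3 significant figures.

The full-scale span is 1.24 − (-1.24) = 2.48 V.
Step size = 2.48/131072 V = 18.921 µV.
A rounding quantizer has |error| ≤ LSB/2 = 9.46 µV.

9.46 µV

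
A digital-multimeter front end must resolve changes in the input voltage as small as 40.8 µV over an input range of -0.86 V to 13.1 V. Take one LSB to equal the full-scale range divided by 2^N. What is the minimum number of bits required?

19 bits

Span: 13.1 V − (-0.86 V) = 13.96 V.
Need 2^N ≥ 13.96 V / 40.8 µV = 342200 → N_min = 19.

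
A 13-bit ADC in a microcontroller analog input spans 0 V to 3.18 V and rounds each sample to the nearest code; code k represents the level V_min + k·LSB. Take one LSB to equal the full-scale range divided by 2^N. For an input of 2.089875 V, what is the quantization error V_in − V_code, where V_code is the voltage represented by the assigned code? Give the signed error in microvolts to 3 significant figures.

V_FS = 3.18 V. LSB = 3.18 V / 2^13 ≈ 388.2 µV.
(2.089875 − (0)) / LSB = 2.089875 × 8192/3.18 = 5383.7283. Nearest integer: k = 5384.
Reconstructed level: 0 + 5384 × 3.18/8192 V = 2.089980469 V.
Error = V_in − V_code = 2.089875 − (2.089980469) = −105 µV.

−105 µV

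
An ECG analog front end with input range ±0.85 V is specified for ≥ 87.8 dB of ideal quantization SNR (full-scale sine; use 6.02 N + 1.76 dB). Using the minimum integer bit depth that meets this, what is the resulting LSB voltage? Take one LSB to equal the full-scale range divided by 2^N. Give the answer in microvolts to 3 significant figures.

51.9 µV

Range = 0.85 − (-0.85) = 1.7 V.
Required N = ⌈(87.8 − 1.76)/6.02⌉ = ⌈14.292⌉ = 15.
Step size = 1.7/32768 V = 51.9 µV.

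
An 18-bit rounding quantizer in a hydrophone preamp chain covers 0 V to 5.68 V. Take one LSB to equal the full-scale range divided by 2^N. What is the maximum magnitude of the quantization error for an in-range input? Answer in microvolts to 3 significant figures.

10.8 µV

Range is 5.68 V.
LSB = 5.68 V ÷ 2^18 = 5.68/262144 V = 21.667 µV.
|e|_max = LSB/2 = 10.8 µV.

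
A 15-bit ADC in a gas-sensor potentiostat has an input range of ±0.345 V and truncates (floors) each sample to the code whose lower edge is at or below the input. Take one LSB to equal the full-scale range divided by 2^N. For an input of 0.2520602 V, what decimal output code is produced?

The full-scale span is 0.345 − (-0.345) = 0.69 V. LSB = 0.69 V / 2^15 ≈ 21.06 µV.
(V_in − V_min) × 2^15/range = (0.2520602 − (-0.345)) × 32768/0.69 = 28354.302.
Floor → code = 28354.

28354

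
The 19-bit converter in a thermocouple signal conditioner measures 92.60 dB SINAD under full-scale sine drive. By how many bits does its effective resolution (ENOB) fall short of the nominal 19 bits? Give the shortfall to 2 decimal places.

N_eff = (92.60 − 1.76)/6.02 = 15.0897 bits.
Shortfall = 19 − 15.0897 = 3.9103 bits.

3.91 bits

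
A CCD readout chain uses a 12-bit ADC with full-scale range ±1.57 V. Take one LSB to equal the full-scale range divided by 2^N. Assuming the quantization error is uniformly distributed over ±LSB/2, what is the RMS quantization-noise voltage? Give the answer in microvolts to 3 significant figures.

221 µV

Range = 1.57 − (-1.57) = 3.14 V.
LSB = 3.14 V ÷ 2^12 = 3.14/4096 V = 0.76660 mV.
RMS of a uniform error over width LSB is LSB/√12 = 221 µV.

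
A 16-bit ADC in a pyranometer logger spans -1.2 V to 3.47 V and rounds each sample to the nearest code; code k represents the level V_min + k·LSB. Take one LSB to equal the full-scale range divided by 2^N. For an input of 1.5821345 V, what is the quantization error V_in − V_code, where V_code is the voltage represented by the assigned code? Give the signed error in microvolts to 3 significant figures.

−12.9 µV

The full-scale span is 3.47 − (-1.2) = 4.67 V. LSB = 4.67 V / 2^16 ≈ 71.26 µV.
(V_in − V_min)/LSB = (1.5821345 − (-1.2)) × 65536/4.67 = 39042.8194 → nearest code k = 39043.
Reconstructed level: -1.2 + 39043 × 4.67/65536 V = 1.5821473694 V.
Error = V_in − V_code = 1.5821345 − (1.5821473694) = −12.9 µV.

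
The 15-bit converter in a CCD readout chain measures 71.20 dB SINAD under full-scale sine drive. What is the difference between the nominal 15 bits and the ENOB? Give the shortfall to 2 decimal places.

Effective bits = (71.20 − 1.76)/6.02 = 11.5349.
15 − 11.5349 = 3.47 bits below nominal.

3.47 bits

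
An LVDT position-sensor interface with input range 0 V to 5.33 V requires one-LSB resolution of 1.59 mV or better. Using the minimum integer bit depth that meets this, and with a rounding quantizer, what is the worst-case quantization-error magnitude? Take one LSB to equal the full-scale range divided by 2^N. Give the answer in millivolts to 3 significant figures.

Span = 5.33 V.
Need 2^N ≥ 5.33 V / 1.59 mV = 3352 → N_min = 12.
LSB = 5.33 V ÷ 2^12 = 5.33/4096 V = 1.3013 mV.
Half an LSB is 0.651 mV.

0.651 mV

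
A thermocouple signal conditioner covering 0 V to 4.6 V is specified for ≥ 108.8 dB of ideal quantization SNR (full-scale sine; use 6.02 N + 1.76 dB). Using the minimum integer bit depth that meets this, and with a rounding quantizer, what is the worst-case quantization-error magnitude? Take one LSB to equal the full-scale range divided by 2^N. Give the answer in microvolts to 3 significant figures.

8.77 µV

Span = 4.6 V.
Solving 6.02 N ≥ 108.8 − 1.76: N ≥ 17.781. Round up → N = 18.
LSB = 4.6 V / 2^18 = 17.548 µV.
|e|_max = LSB/2 = 8.77 µV.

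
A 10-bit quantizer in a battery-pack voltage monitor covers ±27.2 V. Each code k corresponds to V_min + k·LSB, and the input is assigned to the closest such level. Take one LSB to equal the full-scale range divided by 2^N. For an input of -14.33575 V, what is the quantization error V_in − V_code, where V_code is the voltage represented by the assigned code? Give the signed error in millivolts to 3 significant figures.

Span: 27.2 V − (-27.2 V) = 54.4 V. LSB = 54.4 V / 2^10 ≈ 53.13 mV.
Position in LSBs: (-14.33575 − (-27.2)) × 1024/54.4 = 242.1506; rounding gives k = 242.
V_code = V_min + k × range/2^10 = -27.2 + 242 × 54.4/1024 = -14.34375000 V.
V_in − V_code = -14.33575 − (-14.34375000) = +8.00 mV.

+8.00 mV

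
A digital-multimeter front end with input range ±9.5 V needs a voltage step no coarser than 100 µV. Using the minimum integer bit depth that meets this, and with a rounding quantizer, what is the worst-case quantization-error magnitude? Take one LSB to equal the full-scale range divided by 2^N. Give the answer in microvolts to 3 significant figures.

36.2 µV

Range = 9.5 − (-9.5) = 19 V.
Need 2^N ≥ 19 V / 100 µV = 190000 → N_min = 18.
LSB = 19 V / 2^18 = 72.479 µV.
Max error for round-to-nearest is LSB/2 = 36.2 µV.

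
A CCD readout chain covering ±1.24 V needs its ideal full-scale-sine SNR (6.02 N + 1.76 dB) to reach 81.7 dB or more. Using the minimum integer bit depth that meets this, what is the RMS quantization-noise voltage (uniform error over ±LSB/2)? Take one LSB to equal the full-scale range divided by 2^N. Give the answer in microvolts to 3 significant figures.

43.7 µV

The full-scale span is 1.24 − (-1.24) = 2.48 V.
6.02 N + 1.76 ≥ 81.7 gives N ≥ 13.279, so the minimum integer is 14.
One LSB is 2.48 V / 16384 = 151.37 µV.
RMS noise = LSB/√12 = 43.7 µV.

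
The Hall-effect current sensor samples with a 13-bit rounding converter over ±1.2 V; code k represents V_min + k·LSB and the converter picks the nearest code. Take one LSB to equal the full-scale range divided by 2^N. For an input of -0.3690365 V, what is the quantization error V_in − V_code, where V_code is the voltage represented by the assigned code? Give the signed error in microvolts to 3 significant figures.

Range = 1.2 − (-1.2) = 2.4 V. LSB = 2.4 V / 2^13 ≈ 293.0 µV.
(-0.3690365 − (-1.2)) / LSB = 0.8309635 × 8192/2.4 = 2836.3554. Nearest integer: k = 2836.
V_code = V_min + k × range/2^13 = -1.2 + 2836 × 2.4/8192 = -0.3691406250 V.
V_in − V_code = -0.3690365 − (-0.3691406250) = +104 µV.

+104 µV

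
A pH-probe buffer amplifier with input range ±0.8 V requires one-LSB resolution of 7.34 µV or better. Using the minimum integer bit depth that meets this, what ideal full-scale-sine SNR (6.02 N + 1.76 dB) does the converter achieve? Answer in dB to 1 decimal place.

Full-scale range = 0.8 V − (-0.8 V) = 1.6 V.
Levels needed ≥ 1.6/7.34 µV = 218000. 2^18 = 262144 suffices, so N_min = 18.
SNR = 6.02 × 18 + 1.76 = 110.12 dB.

110.1 dB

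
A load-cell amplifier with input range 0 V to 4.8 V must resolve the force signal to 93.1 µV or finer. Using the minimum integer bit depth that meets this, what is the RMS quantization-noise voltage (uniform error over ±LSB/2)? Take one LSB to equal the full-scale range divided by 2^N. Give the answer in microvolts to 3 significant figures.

Full-scale range = 4.8 V.
Required number of levels: 4.8/93.1 µV = 51557; smallest N with 2^N ≥ that is 16.
LSB = 4.8 V / 2^16 = 73.242 µV.
V_rms = LSB/√12 = 21.1 µV.

21.1 µV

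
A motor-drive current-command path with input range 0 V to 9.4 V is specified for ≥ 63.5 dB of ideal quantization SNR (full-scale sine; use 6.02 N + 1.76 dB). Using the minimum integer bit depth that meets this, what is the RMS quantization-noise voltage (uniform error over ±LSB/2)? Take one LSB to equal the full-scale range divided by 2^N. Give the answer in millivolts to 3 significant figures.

1.32 mV

V_FS = 9.4 V.
N ≥ (63.5 − 1.76)/6.02 = 10.256 → N_min = 11.
Step size = 9.4/2048 V = 4.5898 mV.
RMS noise = LSB/√12 = 1.32 mV.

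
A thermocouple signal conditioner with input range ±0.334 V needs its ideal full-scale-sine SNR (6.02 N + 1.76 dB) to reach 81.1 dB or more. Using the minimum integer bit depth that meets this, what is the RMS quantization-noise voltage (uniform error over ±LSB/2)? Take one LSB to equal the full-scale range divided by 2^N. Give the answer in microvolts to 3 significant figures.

The full-scale span is 0.334 − (-0.334) = 0.668 V.
6.02 N + 1.76 ≥ 81.1 gives N ≥ 13.179, so the minimum integer is 14.
LSB = 0.668 V ÷ 2^14 = 0.668/16384 V = 40.771 µV.
RMS noise = LSB/√12 = 11.8 µV.

11.8 µV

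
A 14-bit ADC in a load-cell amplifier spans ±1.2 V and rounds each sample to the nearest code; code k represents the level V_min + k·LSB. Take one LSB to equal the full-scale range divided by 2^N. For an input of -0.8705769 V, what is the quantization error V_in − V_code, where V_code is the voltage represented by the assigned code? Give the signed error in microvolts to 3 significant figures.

−20.3 µV

Full-scale range = 1.2 V − (-1.2 V) = 2.4 V. LSB = 2.4 V / 2^14 ≈ 146.5 µV.
(-0.8705769 − (-1.2)) / LSB = 0.3294231 × 16384/2.4 = 2248.8617. Nearest integer: k = 2249.
V_code = -1.2 + (2249/16384) × 2.4 = -0.87055664063 V.
V_in − V_code = -0.8705769 − (-0.87055664063) = −20.3 µV.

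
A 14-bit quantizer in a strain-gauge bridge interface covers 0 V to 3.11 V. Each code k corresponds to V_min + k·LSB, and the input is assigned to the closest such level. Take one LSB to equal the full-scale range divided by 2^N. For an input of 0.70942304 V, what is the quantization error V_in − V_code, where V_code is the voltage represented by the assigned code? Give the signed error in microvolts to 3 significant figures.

Range is 3.11 V. LSB = 3.11 V / 2^14 ≈ 189.8 µV.
(0.70942304 − (0)) / LSB = 0.70942304 × 16384/3.11 = 3737.3592. Nearest integer: k = 3737.
V_code = V_min + k × range/2^14 = 0 + 3737 × 3.11/16384 = 0.70935485840 V.
V_in − V_code = 0.70942304 − (0.70935485840) = +68.2 µV.

+68.2 µV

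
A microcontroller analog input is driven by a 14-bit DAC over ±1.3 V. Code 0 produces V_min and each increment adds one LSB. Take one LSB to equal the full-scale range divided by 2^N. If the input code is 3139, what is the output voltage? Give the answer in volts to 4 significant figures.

Full-scale range = 1.3 V − (-1.3 V) = 2.6 V. LSB = 2.6 V / 2^14.
V_out = V_min + code × LSB = -1.3 V + 3139 × 2.6 V / 16384
      = -1.3 V + 0.498132 V = -0.801868 V.

-0.8019 V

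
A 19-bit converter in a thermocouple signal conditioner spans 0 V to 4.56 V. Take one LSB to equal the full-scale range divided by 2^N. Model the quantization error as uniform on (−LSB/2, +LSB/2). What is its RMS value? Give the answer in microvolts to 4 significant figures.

V_FS = 4.56 V.
LSB = 4.56 V / 2^19 = 8.69751 µV.
For a uniform distribution on [−LSB/2, +LSB/2], V_rms = LSB/√12 = 8.69751 µV/3.4641 = 2.511 µV.

2.511 µV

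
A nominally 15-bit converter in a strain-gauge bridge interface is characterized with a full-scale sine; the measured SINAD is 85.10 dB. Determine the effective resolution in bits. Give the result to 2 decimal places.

13.84 bits

ENOB = (SINAD − 1.76) / 6.02 = (85.10 − 1.76) / 6.02 = 83.34 / 6.02 = 13.8439.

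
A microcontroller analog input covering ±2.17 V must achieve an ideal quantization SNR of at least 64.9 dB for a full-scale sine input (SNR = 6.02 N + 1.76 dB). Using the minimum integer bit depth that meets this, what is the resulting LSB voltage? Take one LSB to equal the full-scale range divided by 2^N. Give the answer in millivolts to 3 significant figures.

2.12 mV

Full-scale range = 2.17 V − (-2.17 V) = 4.34 V.
Required N = ⌈(64.9 − 1.76)/6.02⌉ = ⌈10.488⌉ = 11.
LSB = 4.34 V / 2^11 = 2.12 mV.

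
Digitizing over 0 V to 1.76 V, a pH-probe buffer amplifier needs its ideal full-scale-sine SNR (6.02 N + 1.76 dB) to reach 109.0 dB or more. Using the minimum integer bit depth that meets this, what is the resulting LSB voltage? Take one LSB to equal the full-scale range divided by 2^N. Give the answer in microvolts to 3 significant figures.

6.71 µV

Span = 1.76 V.
Solving 6.02 N ≥ 109.0 − 1.76: N ≥ 17.814. Round up → N = 18.
Step size = 1.76/262144 V = 6.71 µV.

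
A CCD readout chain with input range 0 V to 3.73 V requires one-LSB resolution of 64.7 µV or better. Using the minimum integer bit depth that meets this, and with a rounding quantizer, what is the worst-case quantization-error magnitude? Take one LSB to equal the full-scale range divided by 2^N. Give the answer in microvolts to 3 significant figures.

28.5 µV

V_FS = 3.73 V.
Required number of levels: 3.73/64.7 µV = 57651; smallest N with 2^N ≥ that is 16.
One LSB is 3.73 V / 65536 = 56.915 µV.
|e|_max = LSB/2 = 28.5 µV.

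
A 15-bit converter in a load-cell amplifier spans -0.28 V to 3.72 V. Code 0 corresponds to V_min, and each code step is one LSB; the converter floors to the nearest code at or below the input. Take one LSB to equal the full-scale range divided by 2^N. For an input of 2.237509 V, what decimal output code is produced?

20623

Range = 3.72 − (-0.28) = 4 V. LSB = 4 V / 2^15 ≈ 122.1 µV.
code = ⌊(V_in − V_min)/LSB⌋ = ⌊(V_in − V_min) × 2^15 / range⌋
     = ⌊(2.237509 − (-0.28)) × 32768 / 4⌋ = ⌊2.517509 × 32768/4⌋
     = ⌊20623.434⌋ = 20623.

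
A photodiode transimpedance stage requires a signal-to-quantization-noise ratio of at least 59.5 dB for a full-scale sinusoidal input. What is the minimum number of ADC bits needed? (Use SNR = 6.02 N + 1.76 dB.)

N ≥ (59.5 − 1.76)/6.02 = 9.591 → N_min = 10.

10 bits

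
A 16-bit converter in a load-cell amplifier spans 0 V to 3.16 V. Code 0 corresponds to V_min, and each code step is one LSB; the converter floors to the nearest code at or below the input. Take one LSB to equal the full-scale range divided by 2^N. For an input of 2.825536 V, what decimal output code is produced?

Span = 3.16 V. LSB = 3.16 V / 2^16 ≈ 48.22 µV.
code = ⌊(V_in − V_min)/LSB⌋ = ⌊(V_in − V_min) × 2^16 / range⌋
     = ⌊(2.825536 − (0)) × 65536 / 3.16⌋ = ⌊2.825536 × 65536/3.16⌋
     = ⌊58599.471⌋ = 58599.

58599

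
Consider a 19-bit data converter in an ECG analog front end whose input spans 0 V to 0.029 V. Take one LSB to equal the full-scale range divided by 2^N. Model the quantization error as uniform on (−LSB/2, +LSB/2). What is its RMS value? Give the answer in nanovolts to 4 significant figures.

Range is 0.029 V.
Step size = 0.029/524288 V = 55.3131 nV.
For a uniform distribution on [−LSB/2, +LSB/2], V_rms = LSB/√12 = 55.3131 nV/3.4641 = 15.97 nV.

15.97 nV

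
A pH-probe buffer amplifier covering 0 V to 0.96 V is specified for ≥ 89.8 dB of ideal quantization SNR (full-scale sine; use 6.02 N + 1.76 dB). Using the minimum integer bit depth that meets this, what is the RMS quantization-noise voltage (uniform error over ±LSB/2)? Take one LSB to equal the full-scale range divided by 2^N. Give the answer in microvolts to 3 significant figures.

8.46 µV

V_FS = 0.96 V.
Required N = ⌈(89.8 − 1.76)/6.02⌉ = ⌈14.625⌉ = 15.
LSB = 0.96 V / 2^15 = 29.297 µV.
RMS noise = LSB/√12 = 8.46 µV.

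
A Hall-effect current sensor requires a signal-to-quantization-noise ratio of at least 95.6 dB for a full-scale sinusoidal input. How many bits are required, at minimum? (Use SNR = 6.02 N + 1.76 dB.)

Required N = ⌈(95.6 − 1.76)/6.02⌉ = ⌈15.588⌉ = 16.

16 bits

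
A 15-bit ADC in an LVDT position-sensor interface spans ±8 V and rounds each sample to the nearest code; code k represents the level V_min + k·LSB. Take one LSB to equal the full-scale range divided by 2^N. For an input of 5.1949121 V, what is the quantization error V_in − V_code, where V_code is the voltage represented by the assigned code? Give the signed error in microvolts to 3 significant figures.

+87.9 µV

Full-scale range = 8 V − (-8 V) = 16 V. LSB = 16 V / 2^15 ≈ 488.3 µV.
(5.1949121 − (-8)) / LSB = 13.1949121 × 32768/16 = 27023.1800. Nearest integer: k = 27023.
Reconstructed level: -8 + 27023 × 16/32768 V = 5.1948242188 V.
e = 5.1949121 − (5.1948242188) = +87.9 µV.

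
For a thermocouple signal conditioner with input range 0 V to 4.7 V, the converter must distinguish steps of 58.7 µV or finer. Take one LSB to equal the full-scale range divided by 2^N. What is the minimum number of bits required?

17 bits

Span = 4.7 V.
Levels needed ≥ 4.7/58.7 µV = 80070. 2^17 = 131072 suffices, so N_min = 17.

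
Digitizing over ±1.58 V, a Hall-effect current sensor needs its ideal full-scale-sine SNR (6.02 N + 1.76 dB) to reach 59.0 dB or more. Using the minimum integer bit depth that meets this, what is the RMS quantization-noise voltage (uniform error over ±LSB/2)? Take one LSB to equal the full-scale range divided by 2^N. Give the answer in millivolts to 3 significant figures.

The full-scale span is 1.58 − (-1.58) = 3.16 V.
6.02 N + 1.76 ≥ 59.0 gives N ≥ 9.508, so the minimum integer is 10.
One LSB is 3.16 V / 1024 = 3.0859 mV.
σ_q = LSB/√12 = 3.0859 mV/3.4641 = 0.891 mV.

0.891 mV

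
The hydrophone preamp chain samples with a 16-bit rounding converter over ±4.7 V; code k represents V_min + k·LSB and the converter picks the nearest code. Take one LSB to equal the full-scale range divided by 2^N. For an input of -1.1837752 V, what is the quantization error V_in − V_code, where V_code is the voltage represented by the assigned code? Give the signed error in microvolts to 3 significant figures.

−25.8 µV

Span: 4.7 V − (-4.7 V) = 9.4 V. LSB = 9.4 V / 2^16 ≈ 143.4 µV.
Position in LSBs: (-1.1837752 − (-4.7)) × 65536/9.4 = 24514.8201; rounding gives k = 24515.
V_code = V_min + k × range/2^16 = -4.7 + 24515 × 9.4/65536 = -1.1837493896 V.
Error = V_in − V_code = -1.1837752 − (-1.1837493896) = −25.8 µV.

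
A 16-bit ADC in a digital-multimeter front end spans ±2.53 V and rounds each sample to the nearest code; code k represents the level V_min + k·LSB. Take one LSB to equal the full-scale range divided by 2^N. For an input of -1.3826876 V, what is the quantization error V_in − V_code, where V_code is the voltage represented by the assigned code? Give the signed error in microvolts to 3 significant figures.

Span: 2.53 V − (-2.53 V) = 5.06 V. LSB = 5.06 V / 2^16 ≈ 77.21 µV.
(V_in − V_min)/LSB = (-1.3826876 − (-2.53)) × 65536/5.06 = 14859.7363 → nearest code k = 14860.
V_code = -2.53 + (14860/65536) × 5.06 = -1.3826672363 V.
V_in − V_code = -1.3826876 − (-1.3826672363) = −20.4 µV.

−20.4 µV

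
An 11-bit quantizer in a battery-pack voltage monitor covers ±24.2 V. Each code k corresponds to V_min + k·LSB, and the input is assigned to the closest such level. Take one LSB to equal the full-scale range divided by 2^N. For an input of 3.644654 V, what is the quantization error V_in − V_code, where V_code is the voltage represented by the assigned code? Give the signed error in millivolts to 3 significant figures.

+5.20 mV

Span: 24.2 V − (-24.2 V) = 48.4 V. LSB = 48.4 V / 2^11 ≈ 23.63 mV.
(3.644654 − (-24.2)) / LSB = 27.844654 × 2048/48.4 = 1178.2201. Nearest integer: k = 1178.
V_code = -24.2 + (1178/2048) × 48.4 = 3.639453125 V.
e = 3.644654 − (3.639453125) = +5.20 mV.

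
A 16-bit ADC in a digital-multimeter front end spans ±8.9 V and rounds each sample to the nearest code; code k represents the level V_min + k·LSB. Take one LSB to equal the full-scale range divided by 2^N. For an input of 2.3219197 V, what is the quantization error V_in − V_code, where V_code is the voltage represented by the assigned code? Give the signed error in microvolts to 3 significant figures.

The full-scale span is 8.9 − (-8.9) = 17.8 V. LSB = 17.8 V / 2^16 ≈ 271.6 µV.
Position in LSBs: (2.3219197 − (-8.9)) × 65536/17.8 = 41316.8387; rounding gives k = 41317.
V_code = V_min + k × range/2^16 = -8.9 + 41317 × 17.8/65536 = 2.3219635010 V.
e = 2.3219197 − (2.3219635010) = −43.8 µV.

−43.8 µV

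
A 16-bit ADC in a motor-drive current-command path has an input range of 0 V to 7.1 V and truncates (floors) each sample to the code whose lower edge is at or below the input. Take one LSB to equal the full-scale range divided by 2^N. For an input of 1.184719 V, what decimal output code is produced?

10935

V_FS = 7.1 V. LSB = 7.1 V / 2^16 ≈ 108.3 µV.
V_in − V_min = 1.184719 − (0) = 1.184719 V.
Divide by LSB: 1.184719 × 65536/7.1 = 10935.4570.
Truncating gives code 10935.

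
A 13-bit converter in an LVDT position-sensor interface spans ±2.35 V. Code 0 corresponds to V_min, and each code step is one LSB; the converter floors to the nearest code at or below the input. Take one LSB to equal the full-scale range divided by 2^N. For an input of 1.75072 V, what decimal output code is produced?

Full-scale range = 2.35 V − (-2.35 V) = 4.7 V. LSB = 4.7 V / 2^13 ≈ 0.5737 mV.
code = ⌊(V_in − V_min)/LSB⌋ = ⌊(V_in − V_min) × 2^13 / range⌋
     = ⌊(1.75072 − (-2.35)) × 8192 / 4.7⌋ = ⌊4.10072 × 8192/4.7⌋
     = ⌊7147.468⌋ = 7147.

7147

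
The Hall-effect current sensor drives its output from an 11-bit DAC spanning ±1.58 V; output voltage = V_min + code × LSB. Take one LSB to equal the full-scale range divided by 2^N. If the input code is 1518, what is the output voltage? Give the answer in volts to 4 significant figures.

Full-scale range = 1.58 V − (-1.58 V) = 3.16 V. LSB = 3.16 V / 2^11.
Output = V_min + (1518/2048) × range = -1.58 + 0.741211 × 3.16 V
      = -1.58 V + 2.34223 V = 0.762227 V.

0.7622 V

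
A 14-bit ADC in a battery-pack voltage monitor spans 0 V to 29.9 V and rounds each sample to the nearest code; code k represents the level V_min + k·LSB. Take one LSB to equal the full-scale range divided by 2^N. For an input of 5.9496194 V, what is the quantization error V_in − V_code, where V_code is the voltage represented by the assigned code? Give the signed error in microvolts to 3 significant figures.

Range is 29.9 V. LSB = 29.9 V / 2^14 ≈ 1.825 mV.
(5.9496194 − (0)) / LSB = 5.9496194 × 16384/29.9 = 3260.1527. Nearest integer: k = 3260.
V_code = V_min + k × range/2^14 = 0 + 3260 × 29.9/16384 = 5.9493408203 V.
e = 5.9496194 − (5.9493408203) = +279 µV.

+279 µV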